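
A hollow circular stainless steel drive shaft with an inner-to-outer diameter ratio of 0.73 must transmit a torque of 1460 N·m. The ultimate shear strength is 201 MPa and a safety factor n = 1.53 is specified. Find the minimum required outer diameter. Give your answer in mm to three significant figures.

τ_allow = 201/1.53 = 131.4 MPa.
For a hollow shaft τ = 16T/[πd_o³(1−k⁴)] with k = 0.73, so 1−k⁴ = 0.7160.
d_o³ = 16T/[π τ_allow (1−k⁴)] = 16×1460000/(π×131.4×0.7160) = 79050 mm³.
d_o = 42.92 mm.

d_o = 42.9 mm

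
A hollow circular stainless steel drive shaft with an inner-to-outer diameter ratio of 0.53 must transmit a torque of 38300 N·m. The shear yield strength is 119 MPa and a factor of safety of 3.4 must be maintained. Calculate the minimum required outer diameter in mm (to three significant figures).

d_o = 182 mm

τ_allow = 119/3.4 = 35.00 MPa.
For a hollow shaft τ = 16T/[πd_o³(1−k⁴)] with k = 0.53, so 1−k⁴ = 0.9211.
d_o³ = 16T/[π τ_allow (1−k⁴)] = 16×3.8300×10^7/(π×35.00×0.9211) = 6.051×10^6 mm³.
d_o = 182.2 mm.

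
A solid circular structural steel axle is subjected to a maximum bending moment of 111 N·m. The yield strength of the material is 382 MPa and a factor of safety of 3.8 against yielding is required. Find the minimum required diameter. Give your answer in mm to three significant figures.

d = 22.4 mm

σ_allow = 382/3.8 = 100.5 MPa.
For a solid circular section σ = 32M/(πd³), so d³ = 32M/(π σ_allow) = 32×111000/(π×100.5) = 11250 mm³.
d = 22.41 mm.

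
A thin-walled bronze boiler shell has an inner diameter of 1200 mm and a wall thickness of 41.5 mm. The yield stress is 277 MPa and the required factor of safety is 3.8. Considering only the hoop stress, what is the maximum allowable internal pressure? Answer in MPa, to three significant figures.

σ_allow = 277/3.8 = 72.89 MPa.
σ_h = pD/(2t) → p_allow = 2σ_allow t/D = 2×72.89×41.5/1200 = 5.042 MPa.

p_allow = 5.04 MPa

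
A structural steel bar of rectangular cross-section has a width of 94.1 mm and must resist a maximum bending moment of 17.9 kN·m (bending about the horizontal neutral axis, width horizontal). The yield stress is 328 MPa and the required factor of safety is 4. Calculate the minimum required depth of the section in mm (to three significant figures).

h = 118 mm

σ_allow = 328/4 = 82.00 MPa.
For a rectangular section σ = 6M/(bh²), so h² = 6M/(b σ_allow) = 6×1.7900×10^7/(94.1×82.00) = 13920 mm².
h = 118.0 mm.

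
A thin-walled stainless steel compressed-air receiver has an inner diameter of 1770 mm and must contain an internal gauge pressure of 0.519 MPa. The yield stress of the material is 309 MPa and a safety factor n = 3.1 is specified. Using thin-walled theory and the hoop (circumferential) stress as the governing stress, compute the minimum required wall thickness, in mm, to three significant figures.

σ_allow = 309/3.1 = 99.68 MPa.
Hoop stress σ_h = pD/(2t), so t = pD/(2σ_allow) = 0.519×1770/(2×99.68) = 4.608 mm.

t = 4.61 mm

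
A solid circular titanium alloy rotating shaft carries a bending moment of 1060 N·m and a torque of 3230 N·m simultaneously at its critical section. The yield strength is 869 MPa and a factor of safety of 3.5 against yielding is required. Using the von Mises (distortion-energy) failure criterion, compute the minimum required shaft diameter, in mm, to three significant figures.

σ_allow = σ_y/n = 869/3.5 = 248.3 MPa.
For a solid shaft σ_b = 32M/(πd³) and τ = 16T/(πd³), so the von Mises stress is σ' = (16/πd³)·√(4M²+3T²).
√(4M²+3T²) = √(4×(1.060×10^6)² + 3×(3.230×10^6)²) = 5.983×10^6 N·mm.
d³ = 16×5.983×10^6/(π×248.3) = 122700 mm³.
d = 49.69 mm.

d = 49.7 mm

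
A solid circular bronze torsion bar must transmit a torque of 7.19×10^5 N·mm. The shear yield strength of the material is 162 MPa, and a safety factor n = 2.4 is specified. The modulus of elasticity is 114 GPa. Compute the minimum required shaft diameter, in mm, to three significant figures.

Allowable shear stress τ_allow = 162/2.4 = 67.50 MPa.
For a solid shaft τ = 16T/(πd³), so d³ = 16T/(π τ_allow) = 16×719000/(π×67.50) = 54250 mm³.
d = (54250)^(1/3) = 37.86 mm.

d = 37.9 mm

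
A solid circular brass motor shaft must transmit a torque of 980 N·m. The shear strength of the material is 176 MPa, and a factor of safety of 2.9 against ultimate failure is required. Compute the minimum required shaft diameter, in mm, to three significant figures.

Allowable shear stress τ_allow = 176/2.9 = 60.69 MPa.
For a solid shaft τ = 16T/(πd³), so d³ = 16T/(π τ_allow) = 16×980000/(π×60.69) = 82240 mm³.
d = (82240)^(1/3) = 43.49 mm.

d = 43.5 mm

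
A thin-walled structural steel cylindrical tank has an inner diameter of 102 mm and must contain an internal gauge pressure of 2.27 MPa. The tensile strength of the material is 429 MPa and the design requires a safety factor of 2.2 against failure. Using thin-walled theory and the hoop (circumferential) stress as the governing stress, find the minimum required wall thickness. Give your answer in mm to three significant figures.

σ_allow = 429/2.2 = 195.0 MPa.
Hoop stress σ_h = pD/(2t), so t = pD/(2σ_allow) = 2.27×102/(2×195.0) = 0.5937 mm.

t = 0.594 mm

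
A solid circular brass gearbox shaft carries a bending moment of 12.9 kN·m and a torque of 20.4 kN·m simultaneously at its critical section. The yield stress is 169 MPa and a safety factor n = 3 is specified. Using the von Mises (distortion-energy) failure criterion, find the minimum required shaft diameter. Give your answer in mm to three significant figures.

σ_allow = σ_y/n = 169/3 = 56.33 MPa.
For a solid shaft σ_b = 32M/(πd³) and τ = 16T/(πd³), so the von Mises stress is σ' = (16/πd³)·√(4M²+3T²).
√(4M²+3T²) = √(4×(1.290×10^7)² + 3×(2.040×10^7)²) = 4.375×10^7 N·mm.
d³ = 16×4.375×10^7/(π×56.33) = 3.955×10^6 mm³.
d = 158.1 mm.

d = 158 mm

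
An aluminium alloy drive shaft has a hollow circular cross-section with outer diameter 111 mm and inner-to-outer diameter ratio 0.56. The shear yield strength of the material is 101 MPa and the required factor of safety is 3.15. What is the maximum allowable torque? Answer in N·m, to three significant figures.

τ_allow = 101/3.15 = 32.06 MPa.
For a hollow shaft T_allow = τ_allow·πd_o³(1−k⁴)/16 with 1−k⁴ = 0.9017, so πd_o³(1−k⁴)/16 = 242100 mm³.
T_allow = 32.06×242100 = 7.763×10^6 N·mm = 7763 N·m.

T_allow = 7760 N·m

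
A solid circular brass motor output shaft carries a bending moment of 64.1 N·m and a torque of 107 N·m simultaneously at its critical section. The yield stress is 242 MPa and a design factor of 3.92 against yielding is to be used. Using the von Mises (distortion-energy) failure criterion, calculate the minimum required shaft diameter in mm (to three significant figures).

d = 26.5 mm

σ_allow = σ_y/n = 242/3.92 = 61.73 MPa.
For a solid shaft σ_b = 32M/(πd³) and τ = 16T/(πd³), so the von Mises stress is σ' = (16/πd³)·√(4M²+3T²).
√(4M²+3T²) = √(4×(64100)² + 3×(107000)²) = 225300 N·mm.
d³ = 16×225300/(π×61.73) = 18590 mm³.
d = 26.49 mm.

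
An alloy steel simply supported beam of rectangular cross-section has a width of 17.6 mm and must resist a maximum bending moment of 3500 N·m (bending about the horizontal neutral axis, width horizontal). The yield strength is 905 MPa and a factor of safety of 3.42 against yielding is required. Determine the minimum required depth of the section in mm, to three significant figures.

h = 67.1 mm

σ_allow = 905/3.42 = 264.6 MPa.
For a rectangular section σ = 6M/(bh²), so h² = 6M/(b σ_allow) = 6×3500000/(17.6×264.6) = 4509 mm².
h = 67.15 mm.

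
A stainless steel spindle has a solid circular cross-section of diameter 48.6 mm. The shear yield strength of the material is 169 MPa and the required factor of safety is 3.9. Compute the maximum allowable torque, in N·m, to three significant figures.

T_allow = 977 N·m

τ_allow = 169/3.9 = 43.33 MPa.
For a solid shaft T_allow = τ_allow·πd³/16; πd³/16 = π×48.6³/16 = 22540 mm³.
T_allow = 43.33×22540 = 976700 N·mm = 976.7 N·m.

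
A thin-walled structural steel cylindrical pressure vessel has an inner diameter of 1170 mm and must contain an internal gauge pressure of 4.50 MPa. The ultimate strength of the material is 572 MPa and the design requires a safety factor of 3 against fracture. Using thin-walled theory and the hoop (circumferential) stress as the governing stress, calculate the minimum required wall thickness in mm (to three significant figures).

t = 13.8 mm

σ_allow = 572/3 = 190.7 MPa.
Hoop stress σ_h = pD/(2t), so t = pD/(2σ_allow) = 4.50×1170/(2×190.7) = 13.81 mm.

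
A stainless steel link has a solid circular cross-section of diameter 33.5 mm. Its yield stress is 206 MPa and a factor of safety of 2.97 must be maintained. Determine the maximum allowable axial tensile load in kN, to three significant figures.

σ_allow = 206/2.97 = 69.36 MPa.
A = πd²/4 = π×33.5²/4 = 881.4 mm².
F_allow = σ_allow × A = 69.36×881.4 = 61140 N.

F_allow = 61.1 kN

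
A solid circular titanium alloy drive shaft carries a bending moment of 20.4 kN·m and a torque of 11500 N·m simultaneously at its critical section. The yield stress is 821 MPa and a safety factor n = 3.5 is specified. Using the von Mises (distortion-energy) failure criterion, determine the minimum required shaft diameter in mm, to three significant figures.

d = 99.5 mm

σ_allow = σ_y/n = 821/3.5 = 234.6 MPa.
For a solid shaft σ_b = 32M/(πd³) and τ = 16T/(πd³), so the von Mises stress is σ' = (16/πd³)·√(4M²+3T²).
√(4M²+3T²) = √(4×(2.040×10^7)² + 3×(1.150×10^7)²) = 4.540×10^7 N·mm.
d³ = 16×4.540×10^7/(π×234.6) = 985800 mm³.
d = 99.52 mm.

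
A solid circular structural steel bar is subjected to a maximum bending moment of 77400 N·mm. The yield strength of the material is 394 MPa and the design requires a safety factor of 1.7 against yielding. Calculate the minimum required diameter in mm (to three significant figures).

σ_allow = 394/1.7 = 231.8 MPa.
For a solid circular section σ = 32M/(πd³), so d³ = 32M/(π σ_allow) = 32×77400/(π×231.8) = 3402 mm³.
d = 15.04 mm.

d = 15.0 mm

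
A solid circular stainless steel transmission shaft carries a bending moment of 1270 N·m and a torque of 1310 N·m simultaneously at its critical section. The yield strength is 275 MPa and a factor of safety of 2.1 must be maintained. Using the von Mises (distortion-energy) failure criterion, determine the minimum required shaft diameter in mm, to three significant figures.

d = 51.0 mm

σ_allow = σ_y/n = 275/2.1 = 131.0 MPa.
For a solid shaft σ_b = 32M/(πd³) and τ = 16T/(πd³), so the von Mises stress is σ' = (16/πd³)·√(4M²+3T²).
√(4M²+3T²) = √(4×(1.270×10^6)² + 3×(1.310×10^6)²) = 3.406×10^6 N·mm.
d³ = 16×3.406×10^6/(π×131.0) = 132500 mm³.
d = 50.98 mm.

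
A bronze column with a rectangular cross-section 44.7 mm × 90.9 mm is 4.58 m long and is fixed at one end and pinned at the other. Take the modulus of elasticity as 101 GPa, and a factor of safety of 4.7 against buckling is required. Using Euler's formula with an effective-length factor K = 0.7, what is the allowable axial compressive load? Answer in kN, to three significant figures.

Buckling occurs about the weak axis: I_min = h·b³/12 = 90.9×44.7³/12 = 676600 mm⁴ (b = 44.7 mm is the smaller dimension).
Effective length L_e = KL = 0.7×4.58 m = 3206 mm.
Euler critical load P_cr = π²EI/L_e² = π²×101000×676600/3206² = 65610 N.
P_allow = P_cr/n = 65610/4.7 = 13960 N.

P_allow = 14.0 kN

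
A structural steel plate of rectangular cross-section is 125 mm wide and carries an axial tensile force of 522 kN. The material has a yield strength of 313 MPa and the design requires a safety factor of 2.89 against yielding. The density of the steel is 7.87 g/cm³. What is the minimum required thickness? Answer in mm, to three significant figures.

σ_allow = 313/2.89 = 108.3 MPa.
Required area A = F/σ_allow = 522000/108.3 = 4820 mm².
t = A/w = 4820/125 = 38.56 mm.

t = 38.6 mm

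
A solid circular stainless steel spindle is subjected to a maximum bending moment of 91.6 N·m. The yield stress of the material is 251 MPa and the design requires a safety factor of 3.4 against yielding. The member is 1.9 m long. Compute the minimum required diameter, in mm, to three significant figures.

d = 23.3 mm

σ_allow = 251/3.4 = 73.82 MPa.
For a solid circular section σ = 32M/(πd³), so d³ = 32M/(π σ_allow) = 32×91600/(π×73.82) = 12640 mm³.
d = 23.29 mm.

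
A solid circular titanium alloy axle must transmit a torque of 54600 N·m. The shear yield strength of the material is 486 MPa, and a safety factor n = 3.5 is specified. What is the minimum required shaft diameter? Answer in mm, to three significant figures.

d = 126 mm

Allowable shear stress τ_allow = 486/3.5 = 138.9 MPa.
For a solid shaft τ = 16T/(πd³), so d³ = 16T/(π τ_allow) = 16×5.4600×10^7/(π×138.9) = 2.003×10^6 mm³.
d = (2.003×10^6)^(1/3) = 126.0 mm.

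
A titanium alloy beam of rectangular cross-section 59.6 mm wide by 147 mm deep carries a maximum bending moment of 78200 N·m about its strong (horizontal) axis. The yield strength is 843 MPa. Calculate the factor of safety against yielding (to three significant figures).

n = 2.31

Section modulus S = bh²/6 = 59.6×147²/6 = 214600 mm³.
σ = M/S = 7.8200×10^7/214600 = 364.3 MPa.
n = 843/364.3 = 2.314.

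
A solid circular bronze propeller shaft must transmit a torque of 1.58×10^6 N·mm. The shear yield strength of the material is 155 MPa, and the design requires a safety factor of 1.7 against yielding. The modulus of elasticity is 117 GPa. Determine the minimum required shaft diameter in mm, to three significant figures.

d = 44.5 mm

Allowable shear stress τ_allow = 155/1.7 = 91.18 MPa.
For a solid shaft τ = 16T/(πd³), so d³ = 16T/(π τ_allow) = 16×1580000/(π×91.18) = 88260 mm³.
d = (88260)^(1/3) = 44.52 mm.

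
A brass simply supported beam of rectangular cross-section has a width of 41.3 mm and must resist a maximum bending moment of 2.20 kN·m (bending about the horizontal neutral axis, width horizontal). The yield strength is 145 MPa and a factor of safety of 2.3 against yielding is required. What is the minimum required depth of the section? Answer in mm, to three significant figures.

σ_allow = 145/2.3 = 63.04 MPa.
For a rectangular section σ = 6M/(bh²), so h² = 6M/(b σ_allow) = 6×2200000/(41.3×63.04) = 5070 mm².
h = 71.20 mm.

h = 71.2 mm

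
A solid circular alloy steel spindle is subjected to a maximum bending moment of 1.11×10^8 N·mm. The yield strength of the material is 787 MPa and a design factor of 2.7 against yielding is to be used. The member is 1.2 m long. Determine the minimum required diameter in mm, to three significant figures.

d = 157 mm

σ_allow = 787/2.7 = 291.5 MPa.
For a solid circular section σ = 32M/(πd³), so d³ = 32M/(π σ_allow) = 32×1.1100×10^8/(π×291.5) = 3.879×10^6 mm³.
d = 157.1 mm.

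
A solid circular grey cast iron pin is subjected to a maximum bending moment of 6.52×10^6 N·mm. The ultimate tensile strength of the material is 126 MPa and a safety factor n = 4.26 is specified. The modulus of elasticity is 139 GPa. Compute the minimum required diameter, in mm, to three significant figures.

d = 131 mm

σ_allow = 126/4.26 = 29.58 MPa.
For a solid circular section σ = 32M/(πd³), so d³ = 32M/(π σ_allow) = 32×6520000/(π×29.58) = 2.245×10^6 mm³.
d = 130.9 mm.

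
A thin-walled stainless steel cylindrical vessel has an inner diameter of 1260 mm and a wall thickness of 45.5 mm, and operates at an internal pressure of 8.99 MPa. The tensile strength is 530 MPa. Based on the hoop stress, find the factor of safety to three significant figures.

σ_h = pD/(2t) = 8.99×1260/(2×45.5) = 124.5 MPa.
n = 530/124.5 = 4.258.

n = 4.26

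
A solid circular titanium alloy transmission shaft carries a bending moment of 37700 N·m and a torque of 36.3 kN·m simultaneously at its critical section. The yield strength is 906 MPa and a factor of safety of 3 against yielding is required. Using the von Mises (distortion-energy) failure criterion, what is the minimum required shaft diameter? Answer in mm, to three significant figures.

d = 118 mm

σ_allow = σ_y/n = 906/3 = 302.0 MPa.
For a solid shaft σ_b = 32M/(πd³) and τ = 16T/(πd³), so the von Mises stress is σ' = (16/πd³)·√(4M²+3T²).
√(4M²+3T²) = √(4×(3.770×10^7)² + 3×(3.630×10^7)²) = 9.817×10^7 N·mm.
d³ = 16×9.817×10^7/(π×302.0) = 1.656×10^6 mm³.
d = 118.3 mm.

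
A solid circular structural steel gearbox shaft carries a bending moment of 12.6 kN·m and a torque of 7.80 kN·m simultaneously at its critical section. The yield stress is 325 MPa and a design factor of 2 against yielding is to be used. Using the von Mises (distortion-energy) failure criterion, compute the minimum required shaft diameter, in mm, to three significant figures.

σ_allow = σ_y/n = 325/2 = 162.5 MPa.
For a solid shaft σ_b = 32M/(πd³) and τ = 16T/(πd³), so the von Mises stress is σ' = (16/πd³)·√(4M²+3T²).
√(4M²+3T²) = √(4×(1.260×10^7)² + 3×(7.800×10^6)²) = 2.859×10^7 N·mm.
d³ = 16×2.859×10^7/(π×162.5) = 896100 mm³.
d = 96.41 mm.

d = 96.4 mm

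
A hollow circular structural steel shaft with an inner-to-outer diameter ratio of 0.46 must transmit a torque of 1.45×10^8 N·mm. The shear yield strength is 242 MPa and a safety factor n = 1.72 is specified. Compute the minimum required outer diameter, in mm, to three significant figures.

d_o = 176 mm

τ_allow = 242/1.72 = 140.7 MPa.
For a hollow shaft τ = 16T/[πd_o³(1−k⁴)] with k = 0.46, so 1−k⁴ = 0.9552.
d_o³ = 16T/[π τ_allow (1−k⁴)] = 16×1.4500×10^8/(π×140.7×0.9552) = 5.495×10^6 mm³.
d_o = 176.5 mm.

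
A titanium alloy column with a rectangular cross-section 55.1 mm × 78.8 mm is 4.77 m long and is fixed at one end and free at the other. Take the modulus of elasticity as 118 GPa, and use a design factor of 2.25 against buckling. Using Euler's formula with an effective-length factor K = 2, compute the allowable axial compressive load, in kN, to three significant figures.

P_allow = 6.25 kN

Buckling occurs about the weak axis: I_min = h·b³/12 = 78.8×55.1³/12 = 1.098×10^6 mm⁴ (b = 55.1 mm is the smaller dimension).
Effective length L_e = KL = 2×4.77 m = 9540 mm.
Euler critical load P_cr = π²EI/L_e² = π²×118000×1.098×10^6/9540² = 14060 N.
P_allow = P_cr/n = 14060/2.25 = 6247 N.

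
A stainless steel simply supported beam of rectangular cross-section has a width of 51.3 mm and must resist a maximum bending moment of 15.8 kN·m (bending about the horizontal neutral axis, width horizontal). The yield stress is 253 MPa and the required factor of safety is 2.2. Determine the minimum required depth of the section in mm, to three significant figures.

h = 127 mm

σ_allow = 253/2.2 = 115.0 MPa.
For a rectangular section σ = 6M/(bh²), so h² = 6M/(b σ_allow) = 6×1.5800×10^7/(51.3×115.0) = 16070 mm².
h = 126.8 mm.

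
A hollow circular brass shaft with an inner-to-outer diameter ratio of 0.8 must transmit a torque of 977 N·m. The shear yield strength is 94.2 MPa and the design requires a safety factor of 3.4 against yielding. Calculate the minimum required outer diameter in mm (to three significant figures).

τ_allow = 94.2/3.4 = 27.71 MPa.
For a hollow shaft τ = 16T/[πd_o³(1−k⁴)] with k = 0.8, so 1−k⁴ = 0.5904.
d_o³ = 16T/[π τ_allow (1−k⁴)] = 16×977000/(π×27.71×0.5904) = 304200 mm³.
d_o = 67.25 mm.

d_o = 67.3 mm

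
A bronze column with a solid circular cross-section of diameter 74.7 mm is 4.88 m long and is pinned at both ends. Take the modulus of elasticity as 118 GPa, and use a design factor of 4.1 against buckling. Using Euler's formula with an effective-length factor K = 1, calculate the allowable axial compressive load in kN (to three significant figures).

I = πd⁴/64 = π×74.7⁴/64 = 1.528×10^6 mm⁴.
Effective length L_e = KL = 1×4.88 m = 4880 mm.
Euler critical load P_cr = π²EI/L_e² = π²×118000×1.528×10^6/4880² = 74750 N.
P_allow = P_cr/n = 74750/4.1 = 18230 N.

P_allow = 18.2 kN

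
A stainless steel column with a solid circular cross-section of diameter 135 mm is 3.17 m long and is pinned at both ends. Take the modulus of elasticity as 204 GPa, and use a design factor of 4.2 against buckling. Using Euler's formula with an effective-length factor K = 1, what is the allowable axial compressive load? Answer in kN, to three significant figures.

P_allow = 778 kN

I = πd⁴/64 = π×135⁴/64 = 1.630×10^7 mm⁴.
Effective length L_e = KL = 1×3.17 m = 3170 mm.
Euler critical load P_cr = π²EI/L_e² = π²×204000×1.630×10^7/3170² = 3.267×10^6 N.
P_allow = P_cr/n = 3.267×10^6/4.2 = 777800 N.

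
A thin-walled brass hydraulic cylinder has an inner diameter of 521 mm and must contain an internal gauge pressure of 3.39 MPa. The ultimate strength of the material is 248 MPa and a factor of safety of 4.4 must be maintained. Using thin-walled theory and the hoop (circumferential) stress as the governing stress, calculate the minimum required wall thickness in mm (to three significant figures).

t = 15.7 mm

σ_allow = 248/4.4 = 56.36 MPa.
Hoop stress σ_h = pD/(2t), so t = pD/(2σ_allow) = 3.39×521/(2×56.36) = 15.67 mm.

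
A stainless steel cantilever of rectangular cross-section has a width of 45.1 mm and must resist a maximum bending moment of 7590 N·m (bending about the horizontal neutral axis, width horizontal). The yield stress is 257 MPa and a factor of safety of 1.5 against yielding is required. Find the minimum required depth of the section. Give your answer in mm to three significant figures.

σ_allow = 257/1.5 = 171.3 MPa.
For a rectangular section σ = 6M/(bh²), so h² = 6M/(b σ_allow) = 6×7590000/(45.1×171.3) = 5894 mm².
h = 76.77 mm.

h = 76.8 mm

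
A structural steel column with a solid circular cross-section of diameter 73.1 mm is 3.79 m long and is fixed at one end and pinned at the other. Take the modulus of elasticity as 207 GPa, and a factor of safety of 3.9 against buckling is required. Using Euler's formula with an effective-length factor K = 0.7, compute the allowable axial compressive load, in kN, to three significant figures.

P_allow = 104 kN

I = πd⁴/64 = π×73.1⁴/64 = 1.402×10^6 mm⁴.
Effective length L_e = KL = 0.7×3.79 m = 2653 mm.
Euler critical load P_cr = π²EI/L_e² = π²×207000×1.402×10^6/2653² = 406900 N.
P_allow = P_cr/n = 406900/3.9 = 104300 N.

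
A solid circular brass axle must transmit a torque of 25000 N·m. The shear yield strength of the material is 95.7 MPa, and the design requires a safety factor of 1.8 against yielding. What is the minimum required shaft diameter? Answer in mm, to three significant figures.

d = 134 mm

Allowable shear stress τ_allow = 95.7/1.8 = 53.17 MPa.
For a solid shaft τ = 16T/(πd³), so d³ = 16T/(π τ_allow) = 16×2.5000×10^7/(π×53.17) = 2.395×10^6 mm³.
d = (2.395×10^6)^(1/3) = 133.8 mm.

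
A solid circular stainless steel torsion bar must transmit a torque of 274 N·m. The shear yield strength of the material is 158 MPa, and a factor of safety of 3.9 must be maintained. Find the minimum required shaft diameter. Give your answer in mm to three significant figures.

d = 32.5 mm

Allowable shear stress τ_allow = 158/3.9 = 40.51 MPa.
For a solid shaft τ = 16T/(πd³), so d³ = 16T/(π τ_allow) = 16×274000/(π×40.51) = 34450 mm³.
d = (34450)^(1/3) = 32.54 mm.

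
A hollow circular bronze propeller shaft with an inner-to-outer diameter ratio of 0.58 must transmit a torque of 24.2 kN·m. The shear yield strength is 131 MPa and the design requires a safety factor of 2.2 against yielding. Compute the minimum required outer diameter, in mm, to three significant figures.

τ_allow = 131/2.2 = 59.55 MPa.
For a hollow shaft τ = 16T/[πd_o³(1−k⁴)] with k = 0.58, so 1−k⁴ = 0.8868.
d_o³ = 16T/[π τ_allow (1−k⁴)] = 16×2.4200×10^7/(π×59.55×0.8868) = 2.334×10^6 mm³.
d_o = 132.6 mm.

d_o = 133 mm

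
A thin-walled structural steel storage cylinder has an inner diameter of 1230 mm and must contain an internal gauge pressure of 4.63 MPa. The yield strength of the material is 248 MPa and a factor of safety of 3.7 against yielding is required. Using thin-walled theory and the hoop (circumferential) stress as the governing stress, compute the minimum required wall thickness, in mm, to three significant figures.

σ_allow = 248/3.7 = 67.03 MPa.
Hoop stress σ_h = pD/(2t), so t = pD/(2σ_allow) = 4.63×1230/(2×67.03) = 42.48 mm.

t = 42.5 mm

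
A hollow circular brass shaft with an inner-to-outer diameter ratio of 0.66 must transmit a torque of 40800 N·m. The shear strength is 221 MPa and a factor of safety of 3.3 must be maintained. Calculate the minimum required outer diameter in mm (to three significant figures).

d_o = 156 mm

τ_allow = 221/3.3 = 66.97 MPa.
For a hollow shaft τ = 16T/[πd_o³(1−k⁴)] with k = 0.66, so 1−k⁴ = 0.8103.
d_o³ = 16T/[π τ_allow (1−k⁴)] = 16×4.0800×10^7/(π×66.97×0.8103) = 3.829×10^6 mm³.
d_o = 156.5 mm.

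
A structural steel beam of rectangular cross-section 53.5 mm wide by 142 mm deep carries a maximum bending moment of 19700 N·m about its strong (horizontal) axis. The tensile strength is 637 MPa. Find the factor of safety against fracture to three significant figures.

n = 5.81

Section modulus S = bh²/6 = 53.5×142²/6 = 179800 mm³.
σ = M/S = 1.9700×10^7/179800 = 109.6 MPa.
n = 637/109.6 = 5.814.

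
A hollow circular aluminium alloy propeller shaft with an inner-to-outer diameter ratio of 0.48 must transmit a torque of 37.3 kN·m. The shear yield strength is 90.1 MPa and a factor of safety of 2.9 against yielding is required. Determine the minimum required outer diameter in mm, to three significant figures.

d_o = 186 mm

τ_allow = 90.1/2.9 = 31.07 MPa.
For a hollow shaft τ = 16T/[πd_o³(1−k⁴)] with k = 0.48, so 1−k⁴ = 0.9469.
d_o³ = 16T/[π τ_allow (1−k⁴)] = 16×3.7300×10^7/(π×31.07×0.9469) = 6.457×10^6 mm³.
d_o = 186.2 mm.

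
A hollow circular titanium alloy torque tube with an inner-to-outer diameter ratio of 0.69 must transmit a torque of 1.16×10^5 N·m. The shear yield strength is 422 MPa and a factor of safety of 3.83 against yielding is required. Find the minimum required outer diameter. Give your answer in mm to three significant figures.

τ_allow = 422/3.83 = 110.2 MPa.
For a hollow shaft τ = 16T/[πd_o³(1−k⁴)] with k = 0.69, so 1−k⁴ = 0.7733.
d_o³ = 16T/[π τ_allow (1−k⁴)] = 16×1.1600×10^8/(π×110.2×0.7733) = 6.933×10^6 mm³.
d_o = 190.7 mm.

d_o = 191 mm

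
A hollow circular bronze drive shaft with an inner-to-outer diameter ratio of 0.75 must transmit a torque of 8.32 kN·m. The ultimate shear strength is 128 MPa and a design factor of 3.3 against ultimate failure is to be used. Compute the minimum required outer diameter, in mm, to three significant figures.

d_o = 117 mm

τ_allow = 128/3.3 = 38.79 MPa.
For a hollow shaft τ = 16T/[πd_o³(1−k⁴)] with k = 0.75, so 1−k⁴ = 0.6836.
d_o³ = 16T/[π τ_allow (1−k⁴)] = 16×8320000/(π×38.79×0.6836) = 1.598×10^6 mm³.
d_o = 116.9 mm.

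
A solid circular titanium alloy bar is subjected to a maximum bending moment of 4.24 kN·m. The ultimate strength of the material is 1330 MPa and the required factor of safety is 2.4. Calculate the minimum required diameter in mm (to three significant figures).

σ_allow = 1330/2.4 = 554.2 MPa.
For a solid circular section σ = 32M/(πd³), so d³ = 32M/(π σ_allow) = 32×4240000/(π×554.2) = 77930 mm³.
d = 42.71 mm.

d = 42.7 mm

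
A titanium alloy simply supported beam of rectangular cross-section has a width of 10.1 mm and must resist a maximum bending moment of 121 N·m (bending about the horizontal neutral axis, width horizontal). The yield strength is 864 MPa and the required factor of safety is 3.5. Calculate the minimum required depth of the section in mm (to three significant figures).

σ_allow = 864/3.5 = 246.9 MPa.
For a rectangular section σ = 6M/(bh²), so h² = 6M/(b σ_allow) = 6×121000/(10.1×246.9) = 291.2 mm².
h = 17.06 mm.

h = 17.1 mm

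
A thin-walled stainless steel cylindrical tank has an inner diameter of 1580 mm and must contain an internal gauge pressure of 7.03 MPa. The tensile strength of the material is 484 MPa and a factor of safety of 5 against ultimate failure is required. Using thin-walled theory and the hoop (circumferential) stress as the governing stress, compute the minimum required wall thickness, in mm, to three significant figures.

σ_allow = 484/5 = 96.80 MPa.
Hoop stress σ_h = pD/(2t), so t = pD/(2σ_allow) = 7.03×1580/(2×96.80) = 57.37 mm.

t = 57.4 mm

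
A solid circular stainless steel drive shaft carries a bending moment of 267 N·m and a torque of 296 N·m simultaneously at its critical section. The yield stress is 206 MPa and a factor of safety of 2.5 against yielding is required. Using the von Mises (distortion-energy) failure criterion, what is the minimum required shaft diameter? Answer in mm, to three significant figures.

σ_allow = σ_y/n = 206/2.5 = 82.40 MPa.
For a solid shaft σ_b = 32M/(πd³) and τ = 16T/(πd³), so the von Mises stress is σ' = (16/πd³)·√(4M²+3T²).
√(4M²+3T²) = √(4×(267000)² + 3×(296000)²) = 740300 N·mm.
d³ = 16×740300/(π×82.40) = 45750 mm³.
d = 35.77 mm.

d = 35.8 mm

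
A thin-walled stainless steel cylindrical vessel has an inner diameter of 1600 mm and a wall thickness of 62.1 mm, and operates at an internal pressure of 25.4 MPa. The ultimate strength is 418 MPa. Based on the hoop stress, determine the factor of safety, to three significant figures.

σ_h = pD/(2t) = 25.4×1600/(2×62.1) = 327.2 MPa.
n = 418/327.2 = 1.277.

n = 1.28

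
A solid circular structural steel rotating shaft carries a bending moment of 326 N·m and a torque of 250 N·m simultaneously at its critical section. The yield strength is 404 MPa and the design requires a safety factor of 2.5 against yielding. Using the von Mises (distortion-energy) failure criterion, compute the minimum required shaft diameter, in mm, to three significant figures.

d = 29.1 mm

σ_allow = σ_y/n = 404/2.5 = 161.6 MPa.
For a solid shaft σ_b = 32M/(πd³) and τ = 16T/(πd³), so the von Mises stress is σ' = (16/πd³)·√(4M²+3T²).
√(4M²+3T²) = √(4×(326000)² + 3×(250000)²) = 782700 N·mm.
d³ = 16×782700/(π×161.6) = 24670 mm³.
d = 29.11 mm.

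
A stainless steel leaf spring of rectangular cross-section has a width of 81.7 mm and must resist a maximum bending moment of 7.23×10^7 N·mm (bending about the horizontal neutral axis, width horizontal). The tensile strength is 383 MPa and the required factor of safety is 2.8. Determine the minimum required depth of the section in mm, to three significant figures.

σ_allow = 383/2.8 = 136.8 MPa.
For a rectangular section σ = 6M/(bh²), so h² = 6M/(b σ_allow) = 6×7.2300×10^7/(81.7×136.8) = 38820 mm².
h = 197.0 mm.

h = 197 mm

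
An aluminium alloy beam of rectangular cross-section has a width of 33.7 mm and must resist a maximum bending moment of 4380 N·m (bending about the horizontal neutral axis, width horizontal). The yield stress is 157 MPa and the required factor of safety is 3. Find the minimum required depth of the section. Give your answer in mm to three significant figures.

σ_allow = 157/3 = 52.33 MPa.
For a rectangular section σ = 6M/(bh²), so h² = 6M/(b σ_allow) = 6×4380000/(33.7×52.33) = 14900 mm².
h = 122.1 mm.

h = 122 mm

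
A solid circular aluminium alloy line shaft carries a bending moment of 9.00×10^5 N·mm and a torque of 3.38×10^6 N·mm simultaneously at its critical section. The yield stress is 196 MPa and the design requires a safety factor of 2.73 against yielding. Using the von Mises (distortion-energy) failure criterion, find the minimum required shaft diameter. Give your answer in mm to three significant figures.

σ_allow = σ_y/n = 196/2.73 = 71.79 MPa.
For a solid shaft σ_b = 32M/(πd³) and τ = 16T/(πd³), so the von Mises stress is σ' = (16/πd³)·√(4M²+3T²).
√(4M²+3T²) = √(4×(900000)² + 3×(3.380×10^6)²) = 6.125×10^6 N·mm.
d³ = 16×6.125×10^6/(π×71.79) = 434500 mm³.
d = 75.74 mm.

d = 75.7 mm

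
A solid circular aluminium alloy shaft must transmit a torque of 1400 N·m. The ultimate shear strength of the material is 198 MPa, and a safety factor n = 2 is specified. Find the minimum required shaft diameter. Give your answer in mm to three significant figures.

Allowable shear stress τ_allow = 198/2 = 99.00 MPa.
For a solid shaft τ = 16T/(πd³), so d³ = 16T/(π τ_allow) = 16×1400000/(π×99.00) = 72020 mm³.
d = (72020)^(1/3) = 41.61 mm.

d = 41.6 mm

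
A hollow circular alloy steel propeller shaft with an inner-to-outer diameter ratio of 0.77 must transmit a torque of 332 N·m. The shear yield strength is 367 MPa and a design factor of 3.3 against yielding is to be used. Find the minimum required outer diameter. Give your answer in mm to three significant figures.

d_o = 28.6 mm

τ_allow = 367/3.3 = 111.2 MPa.
For a hollow shaft τ = 16T/[πd_o³(1−k⁴)] with k = 0.77, so 1−k⁴ = 0.6485.
d_o³ = 16T/[π τ_allow (1−k⁴)] = 16×332000/(π×111.2×0.6485) = 23450 mm³.
d_o = 28.62 mm.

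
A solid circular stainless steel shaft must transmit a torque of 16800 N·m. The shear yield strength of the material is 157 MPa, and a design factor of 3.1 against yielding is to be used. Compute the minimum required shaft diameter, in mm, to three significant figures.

Allowable shear stress τ_allow = 157/3.1 = 50.65 MPa.
For a solid shaft τ = 16T/(πd³), so d³ = 16T/(π τ_allow) = 16×1.6800×10^7/(π×50.65) = 1.689×10^6 mm³.
d = (1.689×10^6)^(1/3) = 119.1 mm.

d = 119 mm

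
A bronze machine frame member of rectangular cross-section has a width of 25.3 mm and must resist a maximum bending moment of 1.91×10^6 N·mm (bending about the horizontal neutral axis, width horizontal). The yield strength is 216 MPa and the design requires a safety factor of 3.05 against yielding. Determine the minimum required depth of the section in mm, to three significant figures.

σ_allow = 216/3.05 = 70.82 MPa.
For a rectangular section σ = 6M/(bh²), so h² = 6M/(b σ_allow) = 6×1910000/(25.3×70.82) = 6396 mm².
h = 79.98 mm.

h = 80.0 mm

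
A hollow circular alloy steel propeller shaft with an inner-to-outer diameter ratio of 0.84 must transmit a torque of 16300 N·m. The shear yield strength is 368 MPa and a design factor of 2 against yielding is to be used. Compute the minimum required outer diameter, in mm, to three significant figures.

τ_allow = 368/2 = 184.0 MPa.
For a hollow shaft τ = 16T/[πd_o³(1−k⁴)] with k = 0.84, so 1−k⁴ = 0.5021.
d_o³ = 16T/[π τ_allow (1−k⁴)] = 16×1.6300×10^7/(π×184.0×0.5021) = 898500 mm³.
d_o = 96.50 mm.

d_o = 96.5 mm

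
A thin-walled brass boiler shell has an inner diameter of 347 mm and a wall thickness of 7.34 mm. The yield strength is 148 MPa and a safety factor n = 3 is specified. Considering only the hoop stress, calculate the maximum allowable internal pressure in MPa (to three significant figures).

p_allow = 2.09 MPa

σ_allow = 148/3 = 49.33 MPa.
σ_h = pD/(2t) → p_allow = 2σ_allow t/D = 2×49.33×7.34/347 = 2.087 MPa.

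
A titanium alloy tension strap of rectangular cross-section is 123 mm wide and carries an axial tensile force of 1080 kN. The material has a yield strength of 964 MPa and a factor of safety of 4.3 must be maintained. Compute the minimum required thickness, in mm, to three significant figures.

σ_allow = 964/4.3 = 224.2 MPa.
Required area A = F/σ_allow = 1080000/224.2 = 4817 mm².
t = A/w = 4817/123 = 39.17 mm.

t = 39.2 mm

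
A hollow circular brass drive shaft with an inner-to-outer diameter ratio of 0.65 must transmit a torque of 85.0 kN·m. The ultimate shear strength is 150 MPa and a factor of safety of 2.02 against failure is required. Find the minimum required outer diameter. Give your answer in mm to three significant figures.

τ_allow = 150/2.02 = 74.26 MPa.
For a hollow shaft τ = 16T/[πd_o³(1−k⁴)] with k = 0.65, so 1−k⁴ = 0.8215.
d_o³ = 16T/[π τ_allow (1−k⁴)] = 16×8.5000×10^7/(π×74.26×0.8215) = 7.097×10^6 mm³.
d_o = 192.2 mm.

d_o = 192 mm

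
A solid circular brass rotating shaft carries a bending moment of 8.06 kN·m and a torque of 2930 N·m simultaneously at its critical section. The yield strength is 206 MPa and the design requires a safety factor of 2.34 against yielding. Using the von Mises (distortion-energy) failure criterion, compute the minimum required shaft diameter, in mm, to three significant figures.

σ_allow = σ_y/n = 206/2.34 = 88.03 MPa.
For a solid shaft σ_b = 32M/(πd³) and τ = 16T/(πd³), so the von Mises stress is σ' = (16/πd³)·√(4M²+3T²).
√(4M²+3T²) = √(4×(8.060×10^6)² + 3×(2.930×10^6)²) = 1.690×10^7 N·mm.
d³ = 16×1.690×10^7/(π×88.03) = 977700 mm³.
d = 99.25 mm.

d = 99.3 mm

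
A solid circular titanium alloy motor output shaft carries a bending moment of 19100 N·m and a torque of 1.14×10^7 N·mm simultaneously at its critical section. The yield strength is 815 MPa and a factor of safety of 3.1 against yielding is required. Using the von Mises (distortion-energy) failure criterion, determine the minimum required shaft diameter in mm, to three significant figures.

σ_allow = σ_y/n = 815/3.1 = 262.9 MPa.
For a solid shaft σ_b = 32M/(πd³) and τ = 16T/(πd³), so the von Mises stress is σ' = (16/πd³)·√(4M²+3T²).
√(4M²+3T²) = √(4×(1.910×10^7)² + 3×(1.140×10^7)²) = 4.300×10^7 N·mm.
d³ = 16×4.300×10^7/(π×262.9) = 833000 mm³.
d = 94.09 mm.

d = 94.1 mm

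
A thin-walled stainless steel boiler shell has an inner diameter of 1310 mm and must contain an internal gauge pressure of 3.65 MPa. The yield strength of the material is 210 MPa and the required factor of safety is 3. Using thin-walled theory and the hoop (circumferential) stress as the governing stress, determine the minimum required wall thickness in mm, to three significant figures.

σ_allow = 210/3 = 70.00 MPa.
Hoop stress σ_h = pD/(2t), so t = pD/(2σ_allow) = 3.65×1310/(2×70.00) = 34.15 mm.

t = 34.2 mm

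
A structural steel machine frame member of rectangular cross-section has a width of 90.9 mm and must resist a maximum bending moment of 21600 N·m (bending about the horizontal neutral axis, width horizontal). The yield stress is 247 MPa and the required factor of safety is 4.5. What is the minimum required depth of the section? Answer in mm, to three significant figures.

h = 161 mm

σ_allow = 247/4.5 = 54.89 MPa.
For a rectangular section σ = 6M/(bh²), so h² = 6M/(b σ_allow) = 6×2.1600×10^7/(90.9×54.89) = 25980 mm².
h = 161.2 mm.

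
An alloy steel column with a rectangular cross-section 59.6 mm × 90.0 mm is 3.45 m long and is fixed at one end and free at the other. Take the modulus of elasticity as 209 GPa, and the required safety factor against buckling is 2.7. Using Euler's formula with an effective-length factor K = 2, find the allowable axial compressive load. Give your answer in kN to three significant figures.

P_allow = 25.5 kN

Buckling occurs about the weak axis: I_min = h·b³/12 = 90.0×59.6³/12 = 1.588×10^6 mm⁴ (b = 59.6 mm is the smaller dimension).
Effective length L_e = KL = 2×3.45 m = 6900 mm.
Euler critical load P_cr = π²EI/L_e² = π²×209000×1.588×10^6/6900² = 68790 N.
P_allow = P_cr/n = 68790/2.7 = 25480 N.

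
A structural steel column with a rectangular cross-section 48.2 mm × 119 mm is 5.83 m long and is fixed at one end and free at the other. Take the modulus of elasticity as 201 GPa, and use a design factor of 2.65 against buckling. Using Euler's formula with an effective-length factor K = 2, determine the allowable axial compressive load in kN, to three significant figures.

Buckling occurs about the weak axis: I_min = h·b³/12 = 119×48.2³/12 = 1.110×10^6 mm⁴ (b = 48.2 mm is the smaller dimension).
Effective length L_e = KL = 2×5.83 m = 11660 mm.
Euler critical load P_cr = π²EI/L_e² = π²×201000×1.110×10^6/11660² = 16200 N.
P_allow = P_cr/n = 16200/2.65 = 6114 N.

P_allow = 6.11 kN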